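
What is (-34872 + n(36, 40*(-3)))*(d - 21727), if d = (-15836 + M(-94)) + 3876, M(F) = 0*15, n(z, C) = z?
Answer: 1173520332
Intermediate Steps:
M(F) = 0
d = -11960 (d = (-15836 + 0) + 3876 = -15836 + 3876 = -11960)
(-34872 + n(36, 40*(-3)))*(d - 21727) = (-34872 + 36)*(-11960 - 21727) = -34836*(-33687) = 1173520332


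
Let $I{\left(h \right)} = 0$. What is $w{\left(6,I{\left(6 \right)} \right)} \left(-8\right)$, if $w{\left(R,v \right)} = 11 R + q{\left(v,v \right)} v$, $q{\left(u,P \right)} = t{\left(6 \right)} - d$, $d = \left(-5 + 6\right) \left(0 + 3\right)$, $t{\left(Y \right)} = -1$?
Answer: $-528$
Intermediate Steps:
$d = 3$ ($d = 1 \cdot 3 = 3$)
$q{\left(u,P \right)} = -4$ ($q{\left(u,P \right)} = -1 - 3 = -4$)
$w{\left(R,v \right)} = - 4 v + 11 R$ ($w{\left(R,v \right)} = 11 R - 4 v = - 4 v + 11 R$)
$w{\left(6,I{\left(6 \right)} \right)} \left(-8\right) = \left(\left(-4\right) 0 + 11 \cdot 6\right) \left(-8\right) = \left(0 + 66\right) \left(-8\right) = 66 \left(-8\right) = -528$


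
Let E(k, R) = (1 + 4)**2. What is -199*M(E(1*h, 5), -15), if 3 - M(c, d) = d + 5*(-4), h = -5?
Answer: -7562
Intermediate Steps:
E(k, R) = 25 (E(k, R) = 5**2 = 25)
M(c, d) = 23 - d (M(c, d) = 3 - (d + 5*(-4)) = 3 - (d - 20) = 3 - (-20 + d) = 3 + (20 - d) = 23 - d)
-199*M(E(1*h, 5), -15) = -199*(23 - 1*(-15)) = -199*(23 + 15) = -199*38 = -7562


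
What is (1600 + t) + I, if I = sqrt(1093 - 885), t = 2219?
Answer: 3819 + 4*sqrt(13) ≈ 3833.4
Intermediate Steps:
I = 4*sqrt(13) (I = sqrt(208) = 4*sqrt(13) ≈ 14.422)
(1600 + t) + I = (1600 + 2219) + 4*sqrt(13) = 3819 + 4*sqrt(13)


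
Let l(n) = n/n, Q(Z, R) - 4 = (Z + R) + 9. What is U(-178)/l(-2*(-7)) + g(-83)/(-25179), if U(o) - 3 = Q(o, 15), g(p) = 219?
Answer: -1233844/8393 ≈ -147.01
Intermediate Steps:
Q(Z, R) = 13 + R + Z (Q(Z, R) = 4 + ((Z + R) + 9) = 4 + ((R + Z) + 9) = 4 + (9 + R + Z) = 13 + R + Z)
U(o) = 31 + o (U(o) = 3 + (13 + 15 + o) = 3 + (28 + o) = 31 + o)
l(n) = 1
U(-178)/l(-2*(-7)) + g(-83)/(-25179) = (31 - 178)/1 + 219/(-25179) = -147*1 + 219*(-1/25179) = -147 - 73/8393 = -1233844/8393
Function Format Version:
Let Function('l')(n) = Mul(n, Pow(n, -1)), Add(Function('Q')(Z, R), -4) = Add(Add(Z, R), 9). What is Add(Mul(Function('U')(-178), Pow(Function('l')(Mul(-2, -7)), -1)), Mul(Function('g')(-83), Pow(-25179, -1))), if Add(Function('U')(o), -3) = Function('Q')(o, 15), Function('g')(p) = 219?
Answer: Rational(-1233844, 8393) ≈ -147.01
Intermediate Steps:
Function('Q')(Z, R) = Add(13, R, Z) (Function('Q')(Z, R) = Add(4, Add(Add(Z, R), 9)) = Add(4, Add(Add(R, Z), 9)) = Add(4, Add(9, R, Z)) = Add(13, R, Z))
Function('U')(o) = Add(31, o) (Function('U')(o) = Add(3, Add(13, 15, o)) = Add(3, Add(28, o)) = Add(31, o))
Function('l')(n) = 1
Add(Mul(Function('U')(-178), Pow(Function('l')(Mul(-2, -7)), -1)), Mul(Function('g')(-83), Pow(-25179, -1))) = Add(Mul(Add(31, -178), Pow(1, -1)), Mul(219, Pow(-25179, -1))) = Add(Mul(-147, 1), Mul(219, Rational(-1, 25179))) = Add(-147, Rational(-73, 8393)) = Rational(-1233844, 8393)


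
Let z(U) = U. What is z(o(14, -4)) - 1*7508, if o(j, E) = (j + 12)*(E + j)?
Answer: -7248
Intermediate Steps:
o(j, E) = (12 + j)*(E + j)
z(o(14, -4)) - 1*7508 = (14² + 12*(-4) + 12*14 - 4*14) - 1*7508 = (196 - 48 + 168 - 56) - 7508 = 260 - 7508 = -7248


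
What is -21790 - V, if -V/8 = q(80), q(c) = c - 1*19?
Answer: -21302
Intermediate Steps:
q(c) = -19 + c (q(c) = c - 19 = -19 + c)
V = -488 (V = -8*(-19 + 80) = -8*61 = -488)
-21790 - V = -21790 - 1*(-488) = -21790 + 488 = -21302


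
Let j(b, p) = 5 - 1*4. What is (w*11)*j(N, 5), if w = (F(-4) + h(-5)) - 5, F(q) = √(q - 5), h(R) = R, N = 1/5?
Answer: -110 + 33*I ≈ -110.0 + 33.0*I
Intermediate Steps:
N = ⅕ ≈ 0.20000
j(b, p) = 1 (j(b, p) = 5 - 4 = 1)
F(q) = √(-5 + q)
w = -10 + 3*I (w = (√(-5 - 4) - 5) - 5 = (√(-9) - 5) - 5 = (3*I - 5) - 5 = (-5 + 3*I) - 5 = -10 + 3*I ≈ -10.0 + 3.0*I)
(w*11)*j(N, 5) = ((-10 + 3*I)*11)*1 = (-110 + 33*I)*1 = -110 + 33*I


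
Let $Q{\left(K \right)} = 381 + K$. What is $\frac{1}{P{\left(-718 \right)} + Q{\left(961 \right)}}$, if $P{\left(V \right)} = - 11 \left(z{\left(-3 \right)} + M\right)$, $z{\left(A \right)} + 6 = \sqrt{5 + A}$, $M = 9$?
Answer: $\frac{119}{155749} + \frac{\sqrt{2}}{155749} \approx 0.00077313$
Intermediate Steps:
$z{\left(A \right)} = -6 + \sqrt{5 + A}$
$P{\left(V \right)} = -33 - 11 \sqrt{2}$ ($P{\left(V \right)} = - 11 \left(\left(-6 + \sqrt{5 - 3}\right) + 9\right) = - 11 \left(\left(-6 + \sqrt{2}\right) + 9\right) = - 11 \left(3 + \sqrt{2}\right) = -33 - 11 \sqrt{2}$)
$\frac{1}{P{\left(-718 \right)} + Q{\left(961 \right)}} = \frac{1}{\left(-33 - 11 \sqrt{2}\right) + \left(381 + 961\right)} = \frac{1}{\left(-33 - 11 \sqrt{2}\right) + 1342} = \frac{1}{1309 - 11 \sqrt{2}}$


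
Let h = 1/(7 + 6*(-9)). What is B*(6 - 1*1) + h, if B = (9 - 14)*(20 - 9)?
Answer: -12926/47 ≈ -275.02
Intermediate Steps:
B = -55 (B = -5*11 = -55)
h = -1/47 (h = 1/(7 - 54) = 1/(-47) = -1/47 ≈ -0.021277)
B*(6 - 1*1) + h = -55*(6 - 1*1) - 1/47 = -55*(6 - 1) - 1/47 = -55*5 - 1/47 = -275 - 1/47 = -12926/47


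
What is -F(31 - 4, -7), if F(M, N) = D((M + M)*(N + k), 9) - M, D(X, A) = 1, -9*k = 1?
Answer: 26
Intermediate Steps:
k = -⅑ (k = -⅑*1 = -⅑ ≈ -0.11111)
F(M, N) = 1 - M
-F(31 - 4, -7) = -(1 - (31 - 4)) = -(1 - 1*27) = -(1 - 27) = -1*(-26) = 26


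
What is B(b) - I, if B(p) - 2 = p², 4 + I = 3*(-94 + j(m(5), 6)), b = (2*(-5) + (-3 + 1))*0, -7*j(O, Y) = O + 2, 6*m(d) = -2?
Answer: 2021/7 ≈ 288.71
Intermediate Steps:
m(d) = -⅓ (m(d) = (⅙)*(-2) = -⅓)
j(O, Y) = -2/7 - O/7 (j(O, Y) = -(O + 2)/7 = -(2 + O)/7 = -2/7 - O/7)
b = 0 (b = (-10 - 2)*0 = -12*0 = 0)
I = -2007/7 (I = -4 + 3*(-94 + (-2/7 - ⅐*(-⅓))) = -4 + 3*(-94 + (-2/7 + 1/21)) = -4 + 3*(-94 - 5/21) = -4 + 3*(-1979/21) = -4 - 1979/7 = -2007/7 ≈ -286.71)
B(p) = 2 + p²
B(b) - I = (2 + 0²) - 1*(-2007/7) = (2 + 0) + 2007/7 = 2 + 2007/7 = 2021/7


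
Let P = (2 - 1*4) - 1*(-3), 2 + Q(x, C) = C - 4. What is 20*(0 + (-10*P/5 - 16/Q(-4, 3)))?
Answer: 200/3 ≈ 66.667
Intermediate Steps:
Q(x, C) = -6 + C (Q(x, C) = -2 + (C - 4) = -2 + (-4 + C) = -6 + C)
P = 1 (P = (2 - 4) + 3 = -2 + 3 = 1)
20*(0 + (-10*P/5 - 16/Q(-4, 3))) = 20*(0 + (-10/(5/1) - 16/(-6 + 3))) = 20*(0 + (-10/(5*1) - 16/(-3))) = 20*(0 + (-10/5 - 16*(-1/3))) = 20*(0 + (-10*1/5 + 16/3)) = 20*(0 + (-2 + 16/3)) = 20*(0 + 10/3) = 20*(10/3) = 200/3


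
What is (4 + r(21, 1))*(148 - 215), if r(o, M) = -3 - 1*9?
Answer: 536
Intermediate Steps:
r(o, M) = -12 (r(o, M) = -3 - 9 = -12)
(4 + r(21, 1))*(148 - 215) = (4 - 12)*(148 - 215) = -8*(-67) = 536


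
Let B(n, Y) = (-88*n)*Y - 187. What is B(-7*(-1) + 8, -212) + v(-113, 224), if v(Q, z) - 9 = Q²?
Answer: 292431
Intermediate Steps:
v(Q, z) = 9 + Q²
B(n, Y) = -187 - 88*Y*n (B(n, Y) = -88*Y*n - 187 = -187 - 88*Y*n)
B(-7*(-1) + 8, -212) + v(-113, 224) = (-187 - 88*(-212)*(-7*(-1) + 8)) + (9 + (-113)²) = (-187 - 88*(-212)*(7 + 8)) + (9 + 12769) = (-187 - 88*(-212)*15) + 12778 = (-187 + 279840) + 12778 = 279653 + 12778 = 292431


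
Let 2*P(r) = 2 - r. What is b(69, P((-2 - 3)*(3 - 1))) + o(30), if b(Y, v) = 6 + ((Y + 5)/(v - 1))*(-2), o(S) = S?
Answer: 32/5 ≈ 6.4000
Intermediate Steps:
P(r) = 1 - r/2 (P(r) = (2 - r)/2 = 1 - r/2)
b(Y, v) = 6 - 2*(5 + Y)/(-1 + v) (b(Y, v) = 6 + ((5 + Y)/(-1 + v))*(-2) = 6 - 2*(5 + Y)/(-1 + v))
b(69, P((-2 - 3)*(3 - 1))) + o(30) = 2*(-8 - 1*69 + 3*(1 - (-2 - 3)*(3 - 1)/2))/(-1 + (1 - (-2 - 3)*(3 - 1)/2)) + 30 = 2*(-8 - 69 + 3*(1 - (-5)*2/2))/(-1 + (1 - (-5)*2/2)) + 30 = 2*(-8 - 69 + 3*(1 - ½*(-10)))/(-1 + (1 - ½*(-10))) + 30 = 2*(-8 - 69 + 3*(1 + 5))/(-1 + (1 + 5)) + 30 = 2*(-8 - 69 + 3*6)/(-1 + 6) + 30 = 2*(-8 - 69 + 18)/5 + 30 = 2*(⅕)*(-59) + 30 = -118/5 + 30 = 32/5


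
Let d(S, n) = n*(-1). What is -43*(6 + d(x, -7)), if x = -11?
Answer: -559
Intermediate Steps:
d(S, n) = -n
-43*(6 + d(x, -7)) = -43*(6 - 1*(-7)) = -43*(6 + 7) = -43*13 = -559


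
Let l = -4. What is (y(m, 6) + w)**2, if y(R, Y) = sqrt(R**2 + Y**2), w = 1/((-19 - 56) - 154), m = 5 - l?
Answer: 6135598/52441 - 6*sqrt(13)/229 ≈ 116.91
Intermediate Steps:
m = 9 (m = 5 - 1*(-4) = 5 + 4 = 9)
w = -1/229 (w = 1/(-75 - 154) = 1/(-229) = -1/229 ≈ -0.0043668)
(y(m, 6) + w)**2 = (sqrt(9**2 + 6**2) - 1/229)**2 = (sqrt(81 + 36) - 1/229)**2 = (sqrt(117) - 1/229)**2 = (3*sqrt(13) - 1/229)**2 = (-1/229 + 3*sqrt(13))**2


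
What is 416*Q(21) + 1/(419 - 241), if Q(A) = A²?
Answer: 32655169/178 ≈ 1.8346e+5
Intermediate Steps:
416*Q(21) + 1/(419 - 241) = 416*21² + 1/(419 - 241) = 416*441 + 1/178 = 183456 + 1/178 = 32655169/178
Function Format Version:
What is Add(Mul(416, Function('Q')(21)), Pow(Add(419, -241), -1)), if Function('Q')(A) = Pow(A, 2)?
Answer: Rational(32655169, 178) ≈ 1.8346e+5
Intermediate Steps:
Add(Mul(416, Function('Q')(21)), Pow(Add(419, -241), -1)) = Add(Mul(416, Pow(21, 2)), Pow(Add(419, -241), -1)) = Add(Mul(416, 441), Pow(178, -1)) = Add(183456, Rational(1, 178)) = Rational(32655169, 178)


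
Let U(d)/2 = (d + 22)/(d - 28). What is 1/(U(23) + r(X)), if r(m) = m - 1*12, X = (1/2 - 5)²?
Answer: -4/39 ≈ -0.10256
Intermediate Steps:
U(d) = 2*(22 + d)/(-28 + d) (U(d) = 2*((d + 22)/(d - 28)) = 2*((22 + d)/(-28 + d)) = 2*(22 + d)/(-28 + d))
X = 81/4 (X = (½ - 5)² = (-9/2)² = 81/4 ≈ 20.250)
r(m) = -12 + m (r(m) = m - 12 = -12 + m)
1/(U(23) + r(X)) = 1/(2*(22 + 23)/(-28 + 23) + (-12 + 81/4)) = 1/(2*45/(-5) + 33/4) = 1/(2*(-⅕)*45 + 33/4) = 1/(-18 + 33/4) = 1/(-39/4) = -4/39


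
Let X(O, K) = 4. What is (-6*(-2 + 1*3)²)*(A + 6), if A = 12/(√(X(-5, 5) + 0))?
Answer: -72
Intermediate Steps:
A = 6 (A = 12/(√(4 + 0)) = 12/(√4) = 12/2 = 12*(½) = 6)
(-6*(-2 + 1*3)²)*(A + 6) = (-6*(-2 + 1*3)²)*(6 + 6) = -6*(-2 + 3)²*12 = -6*1²*12 = -6*1*12 = -6*12 = -72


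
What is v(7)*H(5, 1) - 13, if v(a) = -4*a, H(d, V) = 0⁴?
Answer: -13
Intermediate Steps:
H(d, V) = 0
v(7)*H(5, 1) - 13 = -4*7*0 - 13 = -28*0 - 13 = 0 - 13 = -13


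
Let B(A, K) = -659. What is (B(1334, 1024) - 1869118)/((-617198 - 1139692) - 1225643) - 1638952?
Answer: -4888226555639/2982533 ≈ -1.6390e+6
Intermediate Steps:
(B(1334, 1024) - 1869118)/((-617198 - 1139692) - 1225643) - 1638952 = (-659 - 1869118)/((-617198 - 1139692) - 1225643) - 1638952 = -1869777/(-1756890 - 1225643) - 1638952 = -1869777/(-2982533) - 1638952 = -1869777*(-1/2982533) - 1638952 = 1869777/2982533 - 1638952 = -4888226555639/2982533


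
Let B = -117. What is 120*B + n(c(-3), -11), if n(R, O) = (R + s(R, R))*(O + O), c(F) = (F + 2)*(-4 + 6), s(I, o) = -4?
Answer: -13908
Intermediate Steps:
c(F) = 4 + 2*F (c(F) = (2 + F)*2 = 4 + 2*F)
n(R, O) = 2*O*(-4 + R) (n(R, O) = (R - 4)*(O + O) = (-4 + R)*(2*O) = 2*O*(-4 + R))
120*B + n(c(-3), -11) = 120*(-117) + 2*(-11)*(-4 + (4 + 2*(-3))) = -14040 + 2*(-11)*(-4 + (4 - 6)) = -14040 + 2*(-11)*(-4 - 2) = -14040 + 2*(-11)*(-6) = -14040 + 132 = -13908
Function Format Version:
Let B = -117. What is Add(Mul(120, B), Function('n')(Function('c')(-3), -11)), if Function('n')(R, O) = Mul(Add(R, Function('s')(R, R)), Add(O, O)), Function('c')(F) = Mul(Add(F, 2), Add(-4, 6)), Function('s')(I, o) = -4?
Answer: -13908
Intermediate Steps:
Function('c')(F) = Add(4, Mul(2, F)) (Function('c')(F) = Mul(Add(2, F), 2) = Add(4, Mul(2, F)))
Function('n')(R, O) = Mul(2, O, Add(-4, R)) (Function('n')(R, O) = Mul(Add(R, -4), Add(O, O)) = Mul(Add(-4, R), Mul(2, O)) = Mul(2, O, Add(-4, R)))
Add(Mul(120, B), Function('n')(Function('c')(-3), -11)) = Add(Mul(120, -117), Mul(2, -11, Add(-4, Add(4, Mul(2, -3))))) = Add(-14040, Mul(2, -11, Add(-4, Add(4, -6)))) = Add(-14040, Mul(2, -11, Add(-4, -2))) = Add(-14040, Mul(2, -11, -6)) = Add(-14040, 132) = -13908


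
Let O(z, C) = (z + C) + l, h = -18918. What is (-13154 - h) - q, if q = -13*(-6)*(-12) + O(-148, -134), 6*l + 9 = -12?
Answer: 13971/2 ≈ 6985.5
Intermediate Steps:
l = -7/2 (l = -3/2 + (⅙)*(-12) = -3/2 - 2 = -7/2 ≈ -3.5000)
O(z, C) = -7/2 + C + z (O(z, C) = (z + C) - 7/2 = (C + z) - 7/2 = -7/2 + C + z)
q = -2443/2 (q = -13*(-6)*(-12) + (-7/2 - 134 - 148) = 78*(-12) - 571/2 = -936 - 571/2 = -2443/2 ≈ -1221.5)
(-13154 - h) - q = (-13154 - 1*(-18918)) - 1*(-2443/2) = (-13154 + 18918) + 2443/2 = 5764 + 2443/2 = 13971/2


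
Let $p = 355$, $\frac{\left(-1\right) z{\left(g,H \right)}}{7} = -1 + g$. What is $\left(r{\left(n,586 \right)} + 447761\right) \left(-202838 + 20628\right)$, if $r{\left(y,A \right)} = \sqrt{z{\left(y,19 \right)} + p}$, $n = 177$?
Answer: $-81586531810 - 182210 i \sqrt{877} \approx -8.1587 \cdot 10^{10} - 5.396 \cdot 10^{6} i$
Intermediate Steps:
$z{\left(g,H \right)} = 7 - 7 g$ ($z{\left(g,H \right)} = - 7 \left(-1 + g\right) = 7 - 7 g$)
$r{\left(y,A \right)} = \sqrt{362 - 7 y}$ ($r{\left(y,A \right)} = \sqrt{\left(7 - 7 y\right) + 355} = \sqrt{362 - 7 y}$)
$\left(r{\left(n,586 \right)} + 447761\right) \left(-202838 + 20628\right) = \left(\sqrt{362 - 1239} + 447761\right) \left(-202838 + 20628\right) = \left(\sqrt{362 - 1239} + 447761\right) \left(-182210\right) = \left(\sqrt{-877} + 447761\right) \left(-182210\right) = \left(i \sqrt{877} + 447761\right) \left(-182210\right) = \left(447761 + i \sqrt{877}\right) \left(-182210\right) = -81586531810 - 182210 i \sqrt{877}$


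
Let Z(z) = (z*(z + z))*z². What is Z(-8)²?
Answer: 67108864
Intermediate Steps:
Z(z) = 2*z⁴ (Z(z) = (z*(2*z))*z² = (2*z²)*z² = 2*z⁴)
Z(-8)² = (2*(-8)⁴)² = (2*4096)² = 8192² = 67108864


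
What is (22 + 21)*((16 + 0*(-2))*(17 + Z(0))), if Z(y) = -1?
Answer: 11008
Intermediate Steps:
(22 + 21)*((16 + 0*(-2))*(17 + Z(0))) = (22 + 21)*((16 + 0*(-2))*(17 - 1)) = 43*((16 + 0)*16) = 43*(16*16) = 43*256 = 11008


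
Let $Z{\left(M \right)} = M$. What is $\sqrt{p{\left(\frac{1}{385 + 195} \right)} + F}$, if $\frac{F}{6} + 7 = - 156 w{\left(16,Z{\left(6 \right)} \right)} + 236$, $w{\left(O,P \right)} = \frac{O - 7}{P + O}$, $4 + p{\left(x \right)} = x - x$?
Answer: $\frac{\sqrt{119438}}{11} \approx 31.418$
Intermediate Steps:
$p{\left(x \right)} = -4$ ($p{\left(x \right)} = -4 + \left(x - x\right) = -4 + 0 = -4$)
$w{\left(O,P \right)} = \frac{-7 + O}{O + P}$
$F = \frac{10902}{11}$ ($F = -42 + 6 \left(- 156 \frac{-7 + 16}{16 + 6} + 236\right) = -42 + 6 \left(- 156 \cdot \frac{1}{22} \cdot 9 + 236\right) = -42 + 6 \left(\left(-156\right) \frac{9}{22} + 236\right) = -42 + 6 \left(- \frac{702}{11} + 236\right) = -42 + 6 \cdot \frac{1894}{11} = -42 + \frac{11364}{11} = \frac{10902}{11} \approx 991.09$)
$\sqrt{p{\left(\frac{1}{385 + 195} \right)} + F} = \sqrt{-4 + \frac{10902}{11}} = \sqrt{\frac{10858}{11}} = \frac{\sqrt{119438}}{11}$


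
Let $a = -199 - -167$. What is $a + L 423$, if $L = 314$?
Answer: $132790$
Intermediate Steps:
$a = -32$ ($a = -199 + 167 = -32$)
$a + L 423 = -32 + 314 \cdot 423 = -32 + 132822 = 132790$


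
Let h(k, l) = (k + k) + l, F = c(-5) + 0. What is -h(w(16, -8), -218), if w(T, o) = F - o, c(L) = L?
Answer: 212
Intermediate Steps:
F = -5 (F = -5 + 0 = -5)
w(T, o) = -5 - o
h(k, l) = l + 2*k (h(k, l) = 2*k + l = l + 2*k)
-h(w(16, -8), -218) = -(-218 + 2*(-5 - 1*(-8))) = -(-218 + 2*(-5 + 8)) = -(-218 + 2*3) = -(-218 + 6) = -1*(-212) = 212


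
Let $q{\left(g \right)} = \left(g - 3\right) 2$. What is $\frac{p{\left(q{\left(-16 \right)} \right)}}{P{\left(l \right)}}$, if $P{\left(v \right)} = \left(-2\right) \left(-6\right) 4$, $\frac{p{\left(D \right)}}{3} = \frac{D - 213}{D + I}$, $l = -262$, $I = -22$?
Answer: $\frac{251}{960} \approx 0.26146$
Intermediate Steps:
$q{\left(g \right)} = -6 + 2 g$ ($q{\left(g \right)} = \left(g - 3\right) 2 = \left(-3 + g\right) 2 = -6 + 2 g$)
$p{\left(D \right)} = \frac{3 \left(-213 + D\right)}{-22 + D}$ ($p{\left(D \right)} = 3 \frac{D - 213}{D - 22} = 3 \frac{-213 + D}{-22 + D} = \frac{3 \left(-213 + D\right)}{-22 + D}$)
$P{\left(v \right)} = 48$ ($P{\left(v \right)} = 12 \cdot 4 = 48$)
$\frac{p{\left(q{\left(-16 \right)} \right)}}{P{\left(l \right)}} = \frac{3 \frac{1}{-22 + \left(-6 + 2 \left(-16\right)\right)} \left(-213 + \left(-6 + 2 \left(-16\right)\right)\right)}{48} = \frac{3 \left(-213 - 38\right)}{-22 - 38} \cdot \frac{1}{48} = 3 \frac{1}{-60} \left(-251\right) \frac{1}{48} = 3 \left(- \frac{1}{60}\right) \left(-251\right) \frac{1}{48} = \frac{251}{20} \cdot \frac{1}{48} = \frac{251}{960}$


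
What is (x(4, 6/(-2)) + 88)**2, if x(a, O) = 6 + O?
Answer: 8281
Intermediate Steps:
(x(4, 6/(-2)) + 88)**2 = ((6 + 6/(-2)) + 88)**2 = ((6 + 6*(-1/2)) + 88)**2 = ((6 - 3) + 88)**2 = (3 + 88)**2 = 91**2 = 8281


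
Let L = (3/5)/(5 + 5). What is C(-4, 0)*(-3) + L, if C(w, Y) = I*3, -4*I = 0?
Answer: 3/50 ≈ 0.060000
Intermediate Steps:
I = 0 (I = -1/4*0 = 0)
L = 3/50 (L = (3*(1/5))/10 = (3/5)*(1/10) = 3/50 ≈ 0.060000)
C(w, Y) = 0 (C(w, Y) = 0*3 = 0)
C(-4, 0)*(-3) + L = 0*(-3) + 3/50 = 0 + 3/50 = 3/50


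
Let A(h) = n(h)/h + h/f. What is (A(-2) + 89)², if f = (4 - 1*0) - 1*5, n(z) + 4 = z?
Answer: 8836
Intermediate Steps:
n(z) = -4 + z
f = -1 (f = (4 + 0) - 5 = 4 - 5 = -1)
A(h) = -h + (-4 + h)/h (A(h) = (-4 + h)/h + h/(-1) = (-4 + h)/h + h*(-1) = (-4 + h)/h - h = -h + (-4 + h)/h)
(A(-2) + 89)² = ((1 - 1*(-2) - 4/(-2)) + 89)² = ((1 + 2 - 4*(-½)) + 89)² = ((1 + 2 + 2) + 89)² = (5 + 89)² = 94² = 8836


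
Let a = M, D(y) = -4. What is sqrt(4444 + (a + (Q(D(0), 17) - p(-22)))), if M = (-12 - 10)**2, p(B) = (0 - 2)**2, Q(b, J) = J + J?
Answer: sqrt(4958) ≈ 70.413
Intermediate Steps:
Q(b, J) = 2*J
p(B) = 4 (p(B) = (-2)**2 = 4)
M = 484 (M = (-22)**2 = 484)
a = 484
sqrt(4444 + (a + (Q(D(0), 17) - p(-22)))) = sqrt(4444 + (484 + (2*17 - 1*4))) = sqrt(4444 + (484 + (34 - 4))) = sqrt(4444 + (484 + 30)) = sqrt(4444 + 514) = sqrt(4958)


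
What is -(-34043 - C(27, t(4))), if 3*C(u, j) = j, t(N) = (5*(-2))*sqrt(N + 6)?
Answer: 34043 - 10*sqrt(10)/3 ≈ 34032.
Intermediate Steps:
t(N) = -10*sqrt(6 + N)
C(u, j) = j/3
-(-34043 - C(27, t(4))) = -(-34043 - (-10*sqrt(6 + 4))/3) = -(-34043 - (-10*sqrt(10))/3) = -(-34043 - (-10)*sqrt(10)/3) = -(-34043 + 10*sqrt(10)/3) = 34043 - 10*sqrt(10)/3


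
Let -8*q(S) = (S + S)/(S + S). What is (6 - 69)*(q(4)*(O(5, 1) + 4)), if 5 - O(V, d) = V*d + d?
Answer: 189/8 ≈ 23.625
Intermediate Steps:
O(V, d) = 5 - d - V*d (O(V, d) = 5 - (V*d + d) = 5 - (d + V*d) = 5 + (-d - V*d) = 5 - d - V*d)
q(S) = -⅛ (q(S) = -(S + S)/(8*(S + S)) = -2*S/(8*(2*S)) = -2*S*1/(2*S)/8 = -⅛*1 = -⅛)
(6 - 69)*(q(4)*(O(5, 1) + 4)) = (6 - 69)*(-((5 - 1*1 - 1*5*1) + 4)/8) = -(-63)*((5 - 1 - 5) + 4)/8 = -(-63)*(-1 + 4)/8 = -(-63)*3/8 = -63*(-3/8) = 189/8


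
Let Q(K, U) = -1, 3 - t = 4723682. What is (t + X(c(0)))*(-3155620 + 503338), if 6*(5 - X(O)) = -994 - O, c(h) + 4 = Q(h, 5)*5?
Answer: 12528080107773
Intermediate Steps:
t = -4723679 (t = 3 - 1*4723682 = 3 - 4723682 = -4723679)
c(h) = -9 (c(h) = -4 - 1*5 = -4 - 5 = -9)
X(O) = 512/3 + O/6 (X(O) = 5 - (-994 - O)/6 = 5 + (497/3 + O/6) = 512/3 + O/6)
(t + X(c(0)))*(-3155620 + 503338) = (-4723679 + (512/3 + (⅙)*(-9)))*(-3155620 + 503338) = (-4723679 + (512/3 - 3/2))*(-2652282) = (-4723679 + 1015/6)*(-2652282) = -28341059/6*(-2652282) = 12528080107773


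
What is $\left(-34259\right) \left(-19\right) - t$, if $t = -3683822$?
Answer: $4334743$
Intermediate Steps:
$\left(-34259\right) \left(-19\right) - t = \left(-34259\right) \left(-19\right) - -3683822 = 650921 + 3683822 = 4334743$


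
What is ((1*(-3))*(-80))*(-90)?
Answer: -21600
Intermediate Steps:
((1*(-3))*(-80))*(-90) = -3*(-80)*(-90) = 240*(-90) = -21600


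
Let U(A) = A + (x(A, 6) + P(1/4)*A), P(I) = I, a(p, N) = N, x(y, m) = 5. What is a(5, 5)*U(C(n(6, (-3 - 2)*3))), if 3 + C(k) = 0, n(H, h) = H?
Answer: 25/4 ≈ 6.2500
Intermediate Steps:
C(k) = -3 (C(k) = -3 + 0 = -3)
U(A) = 5 + 5*A/4 (U(A) = A + (5 + A/4) = 5 + 5*A/4)
a(5, 5)*U(C(n(6, (-3 - 2)*3))) = 5*(5 + (5/4)*(-3)) = 5*(5 - 15/4) = 5*(5/4) = 25/4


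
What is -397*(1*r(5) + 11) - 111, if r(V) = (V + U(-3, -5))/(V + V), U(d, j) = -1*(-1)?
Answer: -23581/5 ≈ -4716.2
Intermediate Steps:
U(d, j) = 1
r(V) = (1 + V)/(2*V) (r(V) = (V + 1)/(V + V) = (1 + V)/((2*V)) = (1 + V)*(1/(2*V)) = (1 + V)/(2*V))
-397*(1*r(5) + 11) - 111 = -397*(1*((½)*(1 + 5)/5) + 11) - 111 = -397*(1*((½)*(⅕)*6) + 11) - 111 = -397*(1*(⅗) + 11) - 111 = -397*(⅗ + 11) - 111 = -397*58/5 - 111 = -23026/5 - 111 = -23581/5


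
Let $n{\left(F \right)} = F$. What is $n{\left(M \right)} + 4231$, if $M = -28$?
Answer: $4203$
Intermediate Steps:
$n{\left(M \right)} + 4231 = -28 + 4231 = 4203$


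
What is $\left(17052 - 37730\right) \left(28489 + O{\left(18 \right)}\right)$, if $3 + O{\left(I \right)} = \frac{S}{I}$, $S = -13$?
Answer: $- \frac{5301167165}{9} \approx -5.8902 \cdot 10^{8}$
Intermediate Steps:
$O{\left(I \right)} = -3 - \frac{13}{I}$
$\left(17052 - 37730\right) \left(28489 + O{\left(18 \right)}\right) = \left(17052 - 37730\right) \left(28489 - \left(3 + \frac{13}{18}\right)\right) = - 20678 \left(28489 - \frac{67}{18}\right) = \left(-20678\right) \frac{512735}{18} = - \frac{5301167165}{9}$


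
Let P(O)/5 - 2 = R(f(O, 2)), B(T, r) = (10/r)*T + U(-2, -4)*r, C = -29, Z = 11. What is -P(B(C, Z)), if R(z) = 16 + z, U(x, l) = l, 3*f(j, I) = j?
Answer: 300/11 ≈ 27.273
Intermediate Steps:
f(j, I) = j/3
B(T, r) = -4*r + 10*T/r (B(T, r) = (10/r)*T - 4*r = 10*T/r - 4*r = -4*r + 10*T/r)
P(O) = 90 + 5*O/3 (P(O) = 10 + 5*(16 + O/3) = 10 + (80 + 5*O/3) = 90 + 5*O/3)
-P(B(C, Z)) = -(90 + 5*(-4*11 + 10*(-29)/11)/3) = -(90 + 5*(-44 + 10*(-29)*(1/11))/3) = -(90 + 5*(-44 - 290/11)/3) = -(90 + (5/3)*(-774/11)) = -(90 - 1290/11) = -1*(-300/11) = 300/11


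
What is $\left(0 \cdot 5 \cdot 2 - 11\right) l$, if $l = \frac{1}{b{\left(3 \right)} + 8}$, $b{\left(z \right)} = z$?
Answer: $-1$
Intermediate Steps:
$l = \frac{1}{11}$ ($l = \frac{1}{3 + 8} = \frac{1}{11} \approx 0.090909$)
$\left(0 \cdot 5 \cdot 2 - 11\right) l = \left(0 \cdot 5 \cdot 2 - 11\right) \frac{1}{11} = \left(0 \cdot 2 - 11\right) \frac{1}{11} = \left(0 - 11\right) \frac{1}{11} = \left(-11\right) \frac{1}{11} = -1$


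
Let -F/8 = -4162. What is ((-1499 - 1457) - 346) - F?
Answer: -36598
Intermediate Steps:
F = 33296 (F = -8*(-4162) = 33296)
((-1499 - 1457) - 346) - F = ((-1499 - 1457) - 346) - 1*33296 = (-2956 - 346) - 33296 = -3302 - 33296 = -36598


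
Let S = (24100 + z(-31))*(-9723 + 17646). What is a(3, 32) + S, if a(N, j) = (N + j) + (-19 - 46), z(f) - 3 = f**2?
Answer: 198582042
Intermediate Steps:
z(f) = 3 + f**2
a(N, j) = -65 + N + j (a(N, j) = (N + j) - 65 = -65 + N + j)
S = 198582072 (S = (24100 + (3 + (-31)**2))*(-9723 + 17646) = (24100 + (3 + 961))*7923 = (24100 + 964)*7923 = 25064*7923 = 198582072)
a(3, 32) + S = (-65 + 3 + 32) + 198582072 = -30 + 198582072 = 198582042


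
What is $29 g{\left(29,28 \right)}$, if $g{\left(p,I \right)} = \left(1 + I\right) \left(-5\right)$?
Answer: $-4205$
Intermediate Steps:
$g{\left(p,I \right)} = -5 - 5 I$
$29 g{\left(29,28 \right)} = 29 \left(-5 - 140\right) = 29 \left(-145\right) = -4205$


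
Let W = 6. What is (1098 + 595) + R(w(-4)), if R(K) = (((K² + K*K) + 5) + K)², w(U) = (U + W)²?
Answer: 3374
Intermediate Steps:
w(U) = (6 + U)² (w(U) = (U + 6)² = (6 + U)²)
R(K) = (5 + K + 2*K²)² (R(K) = (((K² + K²) + 5) + K)² = ((2*K² + 5) + K)² = ((5 + 2*K²) + K)² = (5 + K + 2*K²)²)
(1098 + 595) + R(w(-4)) = (1098 + 595) + (5 + (6 - 4)² + 2*((6 - 4)²)²)² = 1693 + (5 + 2² + 2*(2²)²)² = 1693 + (5 + 4 + 2*4²)² = 1693 + (5 + 4 + 2*16)² = 1693 + (5 + 4 + 32)² = 1693 + 41² = 1693 + 1681 = 3374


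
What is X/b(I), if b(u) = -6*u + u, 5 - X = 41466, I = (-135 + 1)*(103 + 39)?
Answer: -41461/95140 ≈ -0.43579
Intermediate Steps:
I = -19028 (I = -134*142 = -19028)
X = -41461 (X = 5 - 1*41466 = 5 - 41466 = -41461)
b(u) = -5*u
X/b(I) = -41461/((-5*(-19028))) = -41461/95140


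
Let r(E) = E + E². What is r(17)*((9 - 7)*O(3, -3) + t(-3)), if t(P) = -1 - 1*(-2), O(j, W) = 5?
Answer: 3366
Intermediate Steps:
t(P) = 1 (t(P) = -1 + 2 = 1)
r(17)*((9 - 7)*O(3, -3) + t(-3)) = (17*(1 + 17))*((9 - 7)*5 + 1) = (17*18)*(2*5 + 1) = 306*(10 + 1) = 306*11 = 3366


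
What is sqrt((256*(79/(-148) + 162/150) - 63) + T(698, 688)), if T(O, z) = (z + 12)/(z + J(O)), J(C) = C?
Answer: sqrt(2882406967)/6105 ≈ 8.7941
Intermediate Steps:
T(O, z) = (12 + z)/(O + z) (T(O, z) = (z + 12)/(z + O) = (12 + z)/(O + z))
sqrt((256*(79/(-148) + 162/150) - 63) + T(698, 688)) = sqrt((256*(79/(-148) + 162/150) - 63) + (12 + 688)/(698 + 688)) = sqrt((256*(79*(-1/148) + 162*(1/150)) - 63) + 700/1386) = sqrt((256*(-79/148 + 27/25) - 63) + (1/1386)*700) = sqrt((256*(2021/3700) - 63) + 50/99) = sqrt((129344/925 - 63) + 50/99) = sqrt(71069/925 + 50/99) = sqrt(7082081/91575) = sqrt(2882406967)/6105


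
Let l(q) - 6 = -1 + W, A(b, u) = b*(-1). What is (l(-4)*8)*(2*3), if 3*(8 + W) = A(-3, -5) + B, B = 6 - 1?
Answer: -16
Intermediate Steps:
A(b, u) = -b
B = 5
W = -16/3 (W = -8 + (-1*(-3) + 5)/3 = -8 + (3 + 5)/3 = -8 + (⅓)*8 = -8 + 8/3 = -16/3 ≈ -5.3333)
l(q) = -⅓ (l(q) = 6 + (-1 - 16/3) = 6 - 19/3 = -⅓)
(l(-4)*8)*(2*3) = (-⅓*8)*(2*3) = -8/3*6 = -16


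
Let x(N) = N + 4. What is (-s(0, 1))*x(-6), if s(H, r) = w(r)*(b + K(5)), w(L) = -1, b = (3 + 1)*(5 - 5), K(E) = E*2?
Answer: -20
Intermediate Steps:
x(N) = 4 + N
K(E) = 2*E
b = 0 (b = 4*0 = 0)
s(H, r) = -10 (s(H, r) = -(0 + 2*5) = -(0 + 10) = -1*10 = -10)
(-s(0, 1))*x(-6) = (-1*(-10))*(4 - 6) = 10*(-2) = -20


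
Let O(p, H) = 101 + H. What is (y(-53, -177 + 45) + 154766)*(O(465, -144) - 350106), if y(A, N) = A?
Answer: -54172602237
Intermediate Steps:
(y(-53, -177 + 45) + 154766)*(O(465, -144) - 350106) = (-53 + 154766)*((101 - 144) - 350106) = 154713*(-43 - 350106) = 154713*(-350149) = -54172602237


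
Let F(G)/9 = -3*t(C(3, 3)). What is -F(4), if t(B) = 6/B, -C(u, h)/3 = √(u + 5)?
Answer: -27*√2/2 ≈ -19.092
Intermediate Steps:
C(u, h) = -3*√(5 + u) (C(u, h) = -3*√(u + 5) = -3*√(5 + u))
F(G) = 27*√2/2 (F(G) = 9*(-18/((-3*√(5 + 3)))) = 9*(-18/((-6*√2))) = 9*(-18*(-√2/12)) = 9*(-(-3)*√2/2) = 9*(3*√2/2) = 27*√2/2)
-F(4) = -27*√2/2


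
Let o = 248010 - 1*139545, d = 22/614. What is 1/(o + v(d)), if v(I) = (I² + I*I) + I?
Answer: 94249/10222721404 ≈ 9.2196e-6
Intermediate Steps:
d = 11/307 (d = 22*(1/614) = 11/307 ≈ 0.035831)
o = 108465 (o = 248010 - 139545 = 108465)
v(I) = I + 2*I² (v(I) = (I² + I²) + I = 2*I² + I = I + 2*I²)
1/(o + v(d)) = 1/(108465 + 11*(1 + 2*(11/307))/307) = 1/(108465 + 11*(1 + 22/307)/307) = 1/(108465 + (11/307)*(329/307)) = 1/(108465 + 3619/94249) = 1/(10222721404/94249) = 94249/10222721404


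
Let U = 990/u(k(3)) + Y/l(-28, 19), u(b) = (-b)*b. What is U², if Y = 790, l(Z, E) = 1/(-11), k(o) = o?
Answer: 77440000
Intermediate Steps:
l(Z, E) = -1/11
u(b) = -b²
U = -8800 (U = 990/((-1*3²)) + 790/(-1/11) = 990/((-1*9)) + 790*(-11) = 990/(-9) - 8690 = 990*(-⅑) - 8690 = -110 - 8690 = -8800)
U² = (-8800)² = 77440000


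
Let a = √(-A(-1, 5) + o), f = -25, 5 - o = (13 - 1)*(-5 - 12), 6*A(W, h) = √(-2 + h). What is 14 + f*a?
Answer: 14 - 25*√(7524 - 6*√3)/6 ≈ -347.17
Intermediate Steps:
A(W, h) = √(-2 + h)/6
o = 209 (o = 5 - (13 - 1)*(-5 - 12) = 5 - 12*(-17) = 5 - 1*(-204) = 5 + 204 = 209)
a = √(209 - √3/6) (a = √(-√(-2 + 5)/6 + 209) = √(-√3/6 + 209) = √(209 - √3/6) ≈ 14.447)
14 + f*a = 14 - 25*√(7524 - 6*√3)/6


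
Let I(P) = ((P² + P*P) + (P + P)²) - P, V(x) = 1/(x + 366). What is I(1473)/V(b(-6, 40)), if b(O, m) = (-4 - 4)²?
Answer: 5597267430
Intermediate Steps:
b(O, m) = 64 (b(O, m) = (-8)² = 64)
V(x) = 1/(366 + x)
I(P) = -P + 6*P² (I(P) = ((P² + P²) + (2*P)²) - P = (2*P² + 4*P²) - P = 6*P² - P = -P + 6*P²)
I(1473)/V(b(-6, 40)) = (1473*(-1 + 6*1473))/(1/(366 + 64)) = (1473*(-1 + 8838))/(1/430) = (1473*8837)/(1/430) = 13016901*430 = 5597267430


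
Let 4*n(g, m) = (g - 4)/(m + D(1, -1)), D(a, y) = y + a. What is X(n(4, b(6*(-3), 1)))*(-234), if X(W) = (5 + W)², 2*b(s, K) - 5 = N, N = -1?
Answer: -5850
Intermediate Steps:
b(s, K) = 2 (b(s, K) = 5/2 + (½)*(-1) = 5/2 - ½ = 2)
D(a, y) = a + y
n(g, m) = (-4 + g)/(4*m) (n(g, m) = ((g - 4)/(m + (1 - 1)))/4 = ((-4 + g)/(m + 0))/4 = ((-4 + g)/m)/4 = (-4 + g)/(4*m))
X(n(4, b(6*(-3), 1)))*(-234) = (5 + (¼)*(-4 + 4)/2)²*(-234) = (5 + (¼)*(½)*0)²*(-234) = (5 + 0)²*(-234) = 5²*(-234) = 25*(-234) = -5850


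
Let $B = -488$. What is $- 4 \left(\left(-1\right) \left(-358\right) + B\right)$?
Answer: $520$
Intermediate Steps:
$- 4 \left(\left(-1\right) \left(-358\right) + B\right) = - 4 \left(\left(-1\right) \left(-358\right) - 488\right) = - 4 \left(358 - 488\right) = \left(-4\right) \left(-130\right) = 520$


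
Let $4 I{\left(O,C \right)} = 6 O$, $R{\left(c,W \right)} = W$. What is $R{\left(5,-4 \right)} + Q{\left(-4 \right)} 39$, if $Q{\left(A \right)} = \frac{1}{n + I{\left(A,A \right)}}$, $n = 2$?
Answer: $- \frac{55}{4} \approx -13.75$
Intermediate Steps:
$I{\left(O,C \right)} = \frac{3 O}{2}$ ($I{\left(O,C \right)} = \frac{6 O}{4} = \frac{3 O}{2}$)
$Q{\left(A \right)} = \frac{1}{2 + \frac{3 A}{2}}$
$R{\left(5,-4 \right)} + Q{\left(-4 \right)} 39 = -4 + \frac{2}{4 + 3 \left(-4\right)} 39 = -4 + \frac{2}{4 - 12} \cdot 39 = -4 + \frac{2}{-8} \cdot 39 = -4 + 2 \left(- \frac{1}{8}\right) 39 = -4 - \frac{39}{4} = - \frac{55}{4}$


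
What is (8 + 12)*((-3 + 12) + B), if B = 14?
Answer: 460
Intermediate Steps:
(8 + 12)*((-3 + 12) + B) = (8 + 12)*((-3 + 12) + 14) = 20*(9 + 14) = 20*23 = 460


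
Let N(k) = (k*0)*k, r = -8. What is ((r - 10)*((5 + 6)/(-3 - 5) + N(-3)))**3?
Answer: 970299/64 ≈ 15161.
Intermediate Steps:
N(k) = 0 (N(k) = 0*k = 0)
((r - 10)*((5 + 6)/(-3 - 5) + N(-3)))**3 = ((-8 - 10)*((5 + 6)/(-3 - 5) + 0))**3 = (-18*(11/(-8) + 0))**3 = (-18*(11*(-1/8) + 0))**3 = (-18*(-11/8 + 0))**3 = (-18*(-11/8))**3 = (99/4)**3 = 970299/64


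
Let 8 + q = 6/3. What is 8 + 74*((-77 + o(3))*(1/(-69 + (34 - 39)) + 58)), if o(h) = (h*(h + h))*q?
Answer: -793827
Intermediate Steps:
q = -6 (q = -8 + 6/3 = -8 + 6*(1/3) = -8 + 2 = -6)
o(h) = -12*h**2 (o(h) = (h*(h + h))*(-6) = (h*(2*h))*(-6) = (2*h**2)*(-6) = -12*h**2)
8 + 74*((-77 + o(3))*(1/(-69 + (34 - 39)) + 58)) = 8 + 74*((-77 - 12*3**2)*(1/(-69 + (34 - 39)) + 58)) = 8 + 74*((-77 - 12*9)*(1/(-69 - 5) + 58)) = 8 + 74*((-77 - 108)*(1/(-74) + 58)) = 8 + 74*(-185*(-1/74 + 58)) = 8 + 74*(-185*4291/74) = 8 + 74*(-21455/2) = 8 - 793835 = -793827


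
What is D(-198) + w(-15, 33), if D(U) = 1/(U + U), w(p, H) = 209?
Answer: 82763/396 ≈ 209.00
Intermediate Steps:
D(U) = 1/(2*U)
D(-198) + w(-15, 33) = (1/2)/(-198) + 209 = (1/2)*(-1/198) + 209 = -1/396 + 209 = 82763/396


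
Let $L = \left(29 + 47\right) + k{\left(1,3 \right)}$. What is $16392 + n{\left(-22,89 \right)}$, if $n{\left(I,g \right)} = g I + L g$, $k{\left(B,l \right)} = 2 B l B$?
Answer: $21732$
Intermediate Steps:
$k{\left(B,l \right)} = 2 l B^{2}$ ($k{\left(B,l \right)} = 2 B l B = 2 l B^{2}$)
$L = 82$ ($L = \left(29 + 47\right) + 2 \cdot 3 \cdot 1^{2} = 76 + 2 \cdot 3 \cdot 1 = 76 + 6 = 82$)
$n{\left(I,g \right)} = 82 g + I g$ ($n{\left(I,g \right)} = g I + 82 g = I g + 82 g = 82 g + I g$)
$16392 + n{\left(-22,89 \right)} = 16392 + 89 \left(82 - 22\right) = 16392 + 89 \cdot 60 = 16392 + 5340 = 21732$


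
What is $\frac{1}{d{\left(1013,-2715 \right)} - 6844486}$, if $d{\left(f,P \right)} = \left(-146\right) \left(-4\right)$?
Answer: $- \frac{1}{6843902} \approx -1.4612 \cdot 10^{-7}$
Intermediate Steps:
$d{\left(f,P \right)} = 584$
$\frac{1}{d{\left(1013,-2715 \right)} - 6844486} = \frac{1}{584 - 6844486} = \frac{1}{-6843902} = - \frac{1}{6843902}$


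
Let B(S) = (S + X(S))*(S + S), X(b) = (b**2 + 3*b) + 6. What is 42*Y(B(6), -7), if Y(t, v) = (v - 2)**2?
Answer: 3402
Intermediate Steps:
X(b) = 6 + b**2 + 3*b
B(S) = 2*S*(6 + S**2 + 4*S) (B(S) = (S + (6 + S**2 + 3*S))*(S + S) = (6 + S**2 + 4*S)*(2*S) = 2*S*(6 + S**2 + 4*S))
Y(t, v) = (-2 + v)**2
42*Y(B(6), -7) = 42*(-2 - 7)**2 = 42*(-9)**2 = 42*81 = 3402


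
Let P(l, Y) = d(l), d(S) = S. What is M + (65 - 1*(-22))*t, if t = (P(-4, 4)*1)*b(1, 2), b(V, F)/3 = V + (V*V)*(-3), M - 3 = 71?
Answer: 2162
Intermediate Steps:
M = 74 (M = 3 + 71 = 74)
P(l, Y) = l
b(V, F) = -9*V² + 3*V (b(V, F) = 3*(V + (V*V)*(-3)) = 3*(V + V²*(-3)) = 3*(V - 3*V²) = -9*V² + 3*V)
t = 24 (t = (-4*1)*(3*1*(1 - 3*1)) = -12*(1 - 3) = -12*(-2) = -4*(-6) = 24)
M + (65 - 1*(-22))*t = 74 + (65 - 1*(-22))*24 = 74 + (65 + 22)*24 = 74 + 87*24 = 74 + 2088 = 2162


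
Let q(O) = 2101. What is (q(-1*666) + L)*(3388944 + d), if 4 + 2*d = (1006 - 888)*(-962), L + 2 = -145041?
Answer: -476309045328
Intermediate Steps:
L = -145043 (L = -2 - 145041 = -145043)
d = -56760 (d = -2 + ((1006 - 888)*(-962))/2 = -2 + (118*(-962))/2 = -2 + (½)*(-113516) = -2 - 56758 = -56760)
(q(-1*666) + L)*(3388944 + d) = (2101 - 145043)*(3388944 - 56760) = -142942*3332184 = -476309045328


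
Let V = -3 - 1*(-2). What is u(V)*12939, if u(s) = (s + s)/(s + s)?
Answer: 12939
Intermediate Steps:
V = -1 (V = -3 + 2 = -1)
u(s) = 1 (u(s) = (2*s)/((2*s)) = (2*s)*(1/(2*s)) = 1)
u(V)*12939 = 1*12939 = 12939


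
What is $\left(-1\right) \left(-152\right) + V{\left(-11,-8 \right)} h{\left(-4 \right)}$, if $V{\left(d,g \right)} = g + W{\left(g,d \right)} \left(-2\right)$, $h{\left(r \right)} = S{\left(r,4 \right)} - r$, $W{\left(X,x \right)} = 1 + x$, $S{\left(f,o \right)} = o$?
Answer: $248$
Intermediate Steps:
$h{\left(r \right)} = 4 - r$
$V{\left(d,g \right)} = -2 + g - 2 d$ ($V{\left(d,g \right)} = g + \left(1 + d\right) \left(-2\right) = g - \left(2 + 2 d\right) = -2 + g - 2 d$)
$\left(-1\right) \left(-152\right) + V{\left(-11,-8 \right)} h{\left(-4 \right)} = \left(-1\right) \left(-152\right) + \left(-2 - 8 - -22\right) \left(4 - -4\right) = 152 + \left(-2 - 8 + 22\right) \left(4 + 4\right) = 152 + 12 \cdot 8 = 152 + 96 = 248$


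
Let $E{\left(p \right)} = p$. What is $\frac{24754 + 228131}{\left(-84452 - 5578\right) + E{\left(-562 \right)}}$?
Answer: $- \frac{252885}{90592} \approx -2.7915$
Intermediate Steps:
$\frac{24754 + 228131}{\left(-84452 - 5578\right) + E{\left(-562 \right)}} = \frac{24754 + 228131}{\left(-84452 - 5578\right) - 562} = \frac{252885}{-90030 - 562} = \frac{252885}{-90592} = 252885 \left(- \frac{1}{90592}\right) = - \frac{252885}{90592}$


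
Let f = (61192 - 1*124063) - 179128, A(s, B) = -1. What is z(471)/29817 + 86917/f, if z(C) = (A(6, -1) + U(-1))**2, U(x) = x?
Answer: -2590636193/7215684183 ≈ -0.35903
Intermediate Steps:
z(C) = 4 (z(C) = (-1 - 1)**2 = (-2)**2 = 4)
f = -241999 (f = (61192 - 124063) - 179128 = -62871 - 179128 = -241999)
z(471)/29817 + 86917/f = 4/29817 + 86917/(-241999) = 4*(1/29817) + 86917*(-1/241999) = 4/29817 - 86917/241999 = -2590636193/7215684183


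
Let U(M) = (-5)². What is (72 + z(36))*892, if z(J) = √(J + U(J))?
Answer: 64224 + 892*√61 ≈ 71191.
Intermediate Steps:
U(M) = 25
z(J) = √(25 + J) (z(J) = √(J + 25) = √(25 + J))
(72 + z(36))*892 = (72 + √(25 + 36))*892 = (72 + √61)*892 = 64224 + 892*√61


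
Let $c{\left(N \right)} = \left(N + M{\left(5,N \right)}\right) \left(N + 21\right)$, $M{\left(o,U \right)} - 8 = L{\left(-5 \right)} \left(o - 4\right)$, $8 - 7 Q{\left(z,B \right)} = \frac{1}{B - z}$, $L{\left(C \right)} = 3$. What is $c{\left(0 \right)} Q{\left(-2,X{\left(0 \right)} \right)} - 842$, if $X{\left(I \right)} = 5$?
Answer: $- \frac{4079}{7} \approx -582.71$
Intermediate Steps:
$Q{\left(z,B \right)} = \frac{8}{7} - \frac{1}{7 \left(B - z\right)}$
$M{\left(o,U \right)} = -4 + 3 o$ ($M{\left(o,U \right)} = 8 + 3 \left(o - 4\right) = 8 + 3 \left(-4 + o\right) = 8 + \left(-12 + 3 o\right) = -4 + 3 o$)
$c{\left(N \right)} = \left(11 + N\right) \left(21 + N\right)$ ($c{\left(N \right)} = \left(N + \left(-4 + 3 \cdot 5\right)\right) \left(N + 21\right) = \left(N + \left(-4 + 15\right)\right) \left(21 + N\right) = \left(N + 11\right) \left(21 + N\right) = \left(11 + N\right) \left(21 + N\right)$)
$c{\left(0 \right)} Q{\left(-2,X{\left(0 \right)} \right)} - 842 = \left(231 + 0^{2} + 32 \cdot 0\right) \frac{-1 - -16 + 8 \cdot 5}{7 \left(5 - -2\right)} - 842 = \left(231 + 0 + 0\right) \frac{-1 + 16 + 40}{7 \left(5 + 2\right)} - 842 = 231 \cdot \frac{1}{7} \cdot \frac{1}{7} \cdot 55 - 842 = 231 \cdot \frac{55}{49} - 842 = \frac{1815}{7} - 842 = - \frac{4079}{7}$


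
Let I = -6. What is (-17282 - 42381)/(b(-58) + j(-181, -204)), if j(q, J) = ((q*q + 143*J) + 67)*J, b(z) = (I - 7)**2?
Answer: 59663/745655 ≈ 0.080014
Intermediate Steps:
b(z) = 169 (b(z) = (-6 - 7)**2 = (-13)**2 = 169)
j(q, J) = J*(67 + q**2 + 143*J) (j(q, J) = ((q**2 + 143*J) + 67)*J = (67 + q**2 + 143*J)*J = J*(67 + q**2 + 143*J))
(-17282 - 42381)/(b(-58) + j(-181, -204)) = (-17282 - 42381)/(169 - 204*(67 + (-181)**2 + 143*(-204))) = -59663/(169 - 204*(67 + 32761 - 29172)) = -59663/(169 - 204*3656) = -59663/(169 - 745824) = -59663/(-745655) = -59663*(-1/745655) = 59663/745655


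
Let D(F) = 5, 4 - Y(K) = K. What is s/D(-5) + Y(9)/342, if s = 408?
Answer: 139511/1710 ≈ 81.585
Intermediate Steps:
Y(K) = 4 - K
s/D(-5) + Y(9)/342 = 408/5 + (4 - 1*9)/342 = 408*(⅕) + (4 - 9)*(1/342) = 408/5 - 5*1/342 = 408/5 - 5/342 = 139511/1710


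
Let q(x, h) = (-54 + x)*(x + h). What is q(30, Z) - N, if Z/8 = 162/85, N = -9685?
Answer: 730921/85 ≈ 8599.1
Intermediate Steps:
Z = 1296/85 (Z = 8*(162/85) = 1296/85 ≈ 15.247)
q(x, h) = (-54 + x)*(h + x)
q(30, Z) - N = (30² - 54*1296/85 - 54*30 + (1296/85)*30) - 1*(-9685) = (900 - 69984/85 - 1620 + 7776/17) + 9685 = -92304/85 + 9685 = 730921/85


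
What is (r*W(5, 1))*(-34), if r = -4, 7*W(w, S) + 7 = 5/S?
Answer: -272/7 ≈ -38.857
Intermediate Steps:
W(w, S) = -1 + 5/(7*S) (W(w, S) = -1 + (5/S)/7 = -1 + 5/(7*S))
(r*W(5, 1))*(-34) = -4*(5/7 - 1*1)/1*(-34) = -4*(5/7 - 1)*(-34) = -4*(-2)/7*(-34) = -4*(-2/7)*(-34) = (8/7)*(-34) = -272/7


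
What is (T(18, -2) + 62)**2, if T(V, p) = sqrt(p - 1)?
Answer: (62 + I*sqrt(3))**2 ≈ 3841.0 + 214.77*I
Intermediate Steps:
T(V, p) = sqrt(-1 + p)
(T(18, -2) + 62)**2 = (sqrt(-1 - 2) + 62)**2 = (sqrt(-3) + 62)**2 = (I*sqrt(3) + 62)**2 = (62 + I*sqrt(3))**2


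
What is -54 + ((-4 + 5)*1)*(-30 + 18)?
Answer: -66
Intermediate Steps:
-54 + ((-4 + 5)*1)*(-30 + 18) = -54 + (1*1)*(-12) = -54 + 1*(-12) = -54 - 12 = -66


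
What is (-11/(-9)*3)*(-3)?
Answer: -11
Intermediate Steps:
(-11/(-9)*3)*(-3) = (-11*(-⅑)*3)*(-3) = ((11/9)*3)*(-3) = (11/3)*(-3) = -11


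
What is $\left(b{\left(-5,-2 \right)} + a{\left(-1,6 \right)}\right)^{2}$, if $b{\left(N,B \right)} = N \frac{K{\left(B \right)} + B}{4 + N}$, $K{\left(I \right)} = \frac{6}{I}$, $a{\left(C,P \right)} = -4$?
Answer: $841$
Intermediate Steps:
$b{\left(N,B \right)} = \frac{N \left(B + \frac{6}{B}\right)}{4 + N}$ ($b{\left(N,B \right)} = N \frac{\frac{6}{B} + B}{4 + N} = N \frac{B + \frac{6}{B}}{4 + N} = \frac{N \left(B + \frac{6}{B}\right)}{4 + N}$)
$\left(b{\left(-5,-2 \right)} + a{\left(-1,6 \right)}\right)^{2} = \left(- \frac{5 \left(6 + \left(-2\right)^{2}\right)}{\left(-2\right) \left(4 - 5\right)} - 4\right)^{2} = \left(\left(-5\right) \left(- \frac{1}{2}\right) \frac{1}{-1} \left(6 + 4\right) - 4\right)^{2} = \left(\left(-5\right) \left(- \frac{1}{2}\right) \left(-1\right) 10 - 4\right)^{2} = \left(-25 - 4\right)^{2} = \left(-29\right)^{2} = 841$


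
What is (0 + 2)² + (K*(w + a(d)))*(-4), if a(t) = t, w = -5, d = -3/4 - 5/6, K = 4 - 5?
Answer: -67/3 ≈ -22.333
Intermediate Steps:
K = -1
d = -19/12 (d = -3*¼ - 5*⅙ = -¾ - ⅚ = -19/12 ≈ -1.5833)
(0 + 2)² + (K*(w + a(d)))*(-4) = (0 + 2)² - (-5 - 19/12)*(-4) = 2² - 1*(-79/12)*(-4) = 4 + (79/12)*(-4) = 4 - 79/3 = -67/3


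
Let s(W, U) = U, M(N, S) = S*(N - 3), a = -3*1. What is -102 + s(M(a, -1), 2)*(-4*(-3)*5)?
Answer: 18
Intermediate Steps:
a = -3
M(N, S) = S*(-3 + N)
-102 + s(M(a, -1), 2)*(-4*(-3)*5) = -102 + 2*(-4*(-3)*5) = -102 + 2*(12*5) = -102 + 2*60 = -102 + 120 = 18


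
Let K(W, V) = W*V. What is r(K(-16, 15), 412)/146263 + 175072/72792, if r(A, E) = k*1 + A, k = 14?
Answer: 3198763118/1330847037 ≈ 2.4036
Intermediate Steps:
K(W, V) = V*W
r(A, E) = 14 + A (r(A, E) = 14*1 + A = 14 + A)
r(K(-16, 15), 412)/146263 + 175072/72792 = (14 + 15*(-16))/146263 + 175072/72792 = (14 - 240)*(1/146263) + 175072*(1/72792) = -226*1/146263 + 21884/9099 = -226/146263 + 21884/9099 = 3198763118/1330847037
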